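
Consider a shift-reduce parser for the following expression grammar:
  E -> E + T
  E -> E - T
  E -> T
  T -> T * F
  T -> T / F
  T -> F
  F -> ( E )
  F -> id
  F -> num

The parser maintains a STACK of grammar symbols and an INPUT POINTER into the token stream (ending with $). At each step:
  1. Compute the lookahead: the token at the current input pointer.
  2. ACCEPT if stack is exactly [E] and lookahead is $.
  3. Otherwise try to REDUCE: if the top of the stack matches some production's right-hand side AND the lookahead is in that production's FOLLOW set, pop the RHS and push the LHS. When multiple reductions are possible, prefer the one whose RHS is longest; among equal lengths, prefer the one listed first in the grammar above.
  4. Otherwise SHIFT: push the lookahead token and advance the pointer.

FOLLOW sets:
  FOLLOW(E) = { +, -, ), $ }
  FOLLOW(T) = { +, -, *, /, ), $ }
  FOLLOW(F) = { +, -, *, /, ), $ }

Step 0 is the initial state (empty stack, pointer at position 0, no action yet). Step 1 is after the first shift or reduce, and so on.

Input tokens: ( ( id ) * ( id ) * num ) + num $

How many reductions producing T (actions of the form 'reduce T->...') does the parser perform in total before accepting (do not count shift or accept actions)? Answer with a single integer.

Step 1: shift (. Stack=[(] ptr=1 lookahead=( remaining=[( id ) * ( id ) * num ) + num $]
Step 2: shift (. Stack=[( (] ptr=2 lookahead=id remaining=[id ) * ( id ) * num ) + num $]
Step 3: shift id. Stack=[( ( id] ptr=3 lookahead=) remaining=[) * ( id ) * num ) + num $]
Step 4: reduce F->id. Stack=[( ( F] ptr=3 lookahead=) remaining=[) * ( id ) * num ) + num $]
Step 5: reduce T->F. Stack=[( ( T] ptr=3 lookahead=) remaining=[) * ( id ) * num ) + num $]
Step 6: reduce E->T. Stack=[( ( E] ptr=3 lookahead=) remaining=[) * ( id ) * num ) + num $]
Step 7: shift ). Stack=[( ( E )] ptr=4 lookahead=* remaining=[* ( id ) * num ) + num $]
Step 8: reduce F->( E ). Stack=[( F] ptr=4 lookahead=* remaining=[* ( id ) * num ) + num $]
Step 9: reduce T->F. Stack=[( T] ptr=4 lookahead=* remaining=[* ( id ) * num ) + num $]
Step 10: shift *. Stack=[( T *] ptr=5 lookahead=( remaining=[( id ) * num ) + num $]
Step 11: shift (. Stack=[( T * (] ptr=6 lookahead=id remaining=[id ) * num ) + num $]
Step 12: shift id. Stack=[( T * ( id] ptr=7 lookahead=) remaining=[) * num ) + num $]
Step 13: reduce F->id. Stack=[( T * ( F] ptr=7 lookahead=) remaining=[) * num ) + num $]
Step 14: reduce T->F. Stack=[( T * ( T] ptr=7 lookahead=) remaining=[) * num ) + num $]
Step 15: reduce E->T. Stack=[( T * ( E] ptr=7 lookahead=) remaining=[) * num ) + num $]
Step 16: shift ). Stack=[( T * ( E )] ptr=8 lookahead=* remaining=[* num ) + num $]
Step 17: reduce F->( E ). Stack=[( T * F] ptr=8 lookahead=* remaining=[* num ) + num $]
Step 18: reduce T->T * F. Stack=[( T] ptr=8 lookahead=* remaining=[* num ) + num $]
Step 19: shift *. Stack=[( T *] ptr=9 lookahead=num remaining=[num ) + num $]
Step 20: shift num. Stack=[( T * num] ptr=10 lookahead=) remaining=[) + num $]
Step 21: reduce F->num. Stack=[( T * F] ptr=10 lookahead=) remaining=[) + num $]
Step 22: reduce T->T * F. Stack=[( T] ptr=10 lookahead=) remaining=[) + num $]
Step 23: reduce E->T. Stack=[( E] ptr=10 lookahead=) remaining=[) + num $]
Step 24: shift ). Stack=[( E )] ptr=11 lookahead=+ remaining=[+ num $]
Step 25: reduce F->( E ). Stack=[F] ptr=11 lookahead=+ remaining=[+ num $]
Step 26: reduce T->F. Stack=[T] ptr=11 lookahead=+ remaining=[+ num $]
Step 27: reduce E->T. Stack=[E] ptr=11 lookahead=+ remaining=[+ num $]
Step 28: shift +. Stack=[E +] ptr=12 lookahead=num remaining=[num $]
Step 29: shift num. Stack=[E + num] ptr=13 lookahead=$ remaining=[$]
Step 30: reduce F->num. Stack=[E + F] ptr=13 lookahead=$ remaining=[$]
Step 31: reduce T->F. Stack=[E + T] ptr=13 lookahead=$ remaining=[$]
Step 32: reduce E->E + T. Stack=[E] ptr=13 lookahead=$ remaining=[$]
Step 33: accept. Stack=[E] ptr=13 lookahead=$ remaining=[$]

Answer: 7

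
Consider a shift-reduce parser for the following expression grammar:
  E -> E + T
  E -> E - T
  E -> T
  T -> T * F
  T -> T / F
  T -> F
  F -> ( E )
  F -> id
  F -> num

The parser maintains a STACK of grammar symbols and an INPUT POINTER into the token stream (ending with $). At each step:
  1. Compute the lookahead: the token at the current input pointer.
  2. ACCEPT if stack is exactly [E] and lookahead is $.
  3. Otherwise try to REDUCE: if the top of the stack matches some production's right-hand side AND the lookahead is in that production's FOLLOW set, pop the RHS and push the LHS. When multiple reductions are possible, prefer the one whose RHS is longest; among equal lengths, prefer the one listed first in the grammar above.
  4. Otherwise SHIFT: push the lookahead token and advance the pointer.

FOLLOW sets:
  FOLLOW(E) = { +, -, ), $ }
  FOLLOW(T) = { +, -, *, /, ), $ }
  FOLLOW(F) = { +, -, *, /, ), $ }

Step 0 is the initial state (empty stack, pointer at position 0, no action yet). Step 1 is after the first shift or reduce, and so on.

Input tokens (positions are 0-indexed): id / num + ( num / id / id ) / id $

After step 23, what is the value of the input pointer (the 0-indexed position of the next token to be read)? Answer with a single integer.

Answer: 11

Derivation:
Step 1: shift id. Stack=[id] ptr=1 lookahead=/ remaining=[/ num + ( num / id / id ) / id $]
Step 2: reduce F->id. Stack=[F] ptr=1 lookahead=/ remaining=[/ num + ( num / id / id ) / id $]
Step 3: reduce T->F. Stack=[T] ptr=1 lookahead=/ remaining=[/ num + ( num / id / id ) / id $]
Step 4: shift /. Stack=[T /] ptr=2 lookahead=num remaining=[num + ( num / id / id ) / id $]
Step 5: shift num. Stack=[T / num] ptr=3 lookahead=+ remaining=[+ ( num / id / id ) / id $]
Step 6: reduce F->num. Stack=[T / F] ptr=3 lookahead=+ remaining=[+ ( num / id / id ) / id $]
Step 7: reduce T->T / F. Stack=[T] ptr=3 lookahead=+ remaining=[+ ( num / id / id ) / id $]
Step 8: reduce E->T. Stack=[E] ptr=3 lookahead=+ remaining=[+ ( num / id / id ) / id $]
Step 9: shift +. Stack=[E +] ptr=4 lookahead=( remaining=[( num / id / id ) / id $]
Step 10: shift (. Stack=[E + (] ptr=5 lookahead=num remaining=[num / id / id ) / id $]
Step 11: shift num. Stack=[E + ( num] ptr=6 lookahead=/ remaining=[/ id / id ) / id $]
Step 12: reduce F->num. Stack=[E + ( F] ptr=6 lookahead=/ remaining=[/ id / id ) / id $]
Step 13: reduce T->F. Stack=[E + ( T] ptr=6 lookahead=/ remaining=[/ id / id ) / id $]
Step 14: shift /. Stack=[E + ( T /] ptr=7 lookahead=id remaining=[id / id ) / id $]
Step 15: shift id. Stack=[E + ( T / id] ptr=8 lookahead=/ remaining=[/ id ) / id $]
Step 16: reduce F->id. Stack=[E + ( T / F] ptr=8 lookahead=/ remaining=[/ id ) / id $]
Step 17: reduce T->T / F. Stack=[E + ( T] ptr=8 lookahead=/ remaining=[/ id ) / id $]
Step 18: shift /. Stack=[E + ( T /] ptr=9 lookahead=id remaining=[id ) / id $]
Step 19: shift id. Stack=[E + ( T / id] ptr=10 lookahead=) remaining=[) / id $]
Step 20: reduce F->id. Stack=[E + ( T / F] ptr=10 lookahead=) remaining=[) / id $]
Step 21: reduce T->T / F. Stack=[E + ( T] ptr=10 lookahead=) remaining=[) / id $]
Step 22: reduce E->T. Stack=[E + ( E] ptr=10 lookahead=) remaining=[) / id $]
Step 23: shift ). Stack=[E + ( E )] ptr=11 lookahead=/ remaining=[/ id $]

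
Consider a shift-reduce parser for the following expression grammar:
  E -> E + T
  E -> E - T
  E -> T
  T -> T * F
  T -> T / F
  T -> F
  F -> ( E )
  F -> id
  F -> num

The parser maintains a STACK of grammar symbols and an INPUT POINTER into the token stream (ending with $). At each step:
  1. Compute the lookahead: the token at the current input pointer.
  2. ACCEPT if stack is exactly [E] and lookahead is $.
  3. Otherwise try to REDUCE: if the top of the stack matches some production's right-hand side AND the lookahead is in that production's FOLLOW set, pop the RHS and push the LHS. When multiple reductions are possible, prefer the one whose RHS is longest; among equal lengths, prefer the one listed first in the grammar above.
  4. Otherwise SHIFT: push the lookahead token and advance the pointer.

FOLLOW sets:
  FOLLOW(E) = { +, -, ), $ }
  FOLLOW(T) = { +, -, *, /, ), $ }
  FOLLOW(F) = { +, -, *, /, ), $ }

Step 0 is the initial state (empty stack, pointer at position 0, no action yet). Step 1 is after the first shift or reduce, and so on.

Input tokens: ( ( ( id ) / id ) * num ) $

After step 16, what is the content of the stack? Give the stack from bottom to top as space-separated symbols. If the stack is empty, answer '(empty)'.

Answer: ( ( E )

Derivation:
Step 1: shift (. Stack=[(] ptr=1 lookahead=( remaining=[( ( id ) / id ) * num ) $]
Step 2: shift (. Stack=[( (] ptr=2 lookahead=( remaining=[( id ) / id ) * num ) $]
Step 3: shift (. Stack=[( ( (] ptr=3 lookahead=id remaining=[id ) / id ) * num ) $]
Step 4: shift id. Stack=[( ( ( id] ptr=4 lookahead=) remaining=[) / id ) * num ) $]
Step 5: reduce F->id. Stack=[( ( ( F] ptr=4 lookahead=) remaining=[) / id ) * num ) $]
Step 6: reduce T->F. Stack=[( ( ( T] ptr=4 lookahead=) remaining=[) / id ) * num ) $]
Step 7: reduce E->T. Stack=[( ( ( E] ptr=4 lookahead=) remaining=[) / id ) * num ) $]
Step 8: shift ). Stack=[( ( ( E )] ptr=5 lookahead=/ remaining=[/ id ) * num ) $]
Step 9: reduce F->( E ). Stack=[( ( F] ptr=5 lookahead=/ remaining=[/ id ) * num ) $]
Step 10: reduce T->F. Stack=[( ( T] ptr=5 lookahead=/ remaining=[/ id ) * num ) $]
Step 11: shift /. Stack=[( ( T /] ptr=6 lookahead=id remaining=[id ) * num ) $]
Step 12: shift id. Stack=[( ( T / id] ptr=7 lookahead=) remaining=[) * num ) $]
Step 13: reduce F->id. Stack=[( ( T / F] ptr=7 lookahead=) remaining=[) * num ) $]
Step 14: reduce T->T / F. Stack=[( ( T] ptr=7 lookahead=) remaining=[) * num ) $]
Step 15: reduce E->T. Stack=[( ( E] ptr=7 lookahead=) remaining=[) * num ) $]
Step 16: shift ). Stack=[( ( E )] ptr=8 lookahead=* remaining=[* num ) $]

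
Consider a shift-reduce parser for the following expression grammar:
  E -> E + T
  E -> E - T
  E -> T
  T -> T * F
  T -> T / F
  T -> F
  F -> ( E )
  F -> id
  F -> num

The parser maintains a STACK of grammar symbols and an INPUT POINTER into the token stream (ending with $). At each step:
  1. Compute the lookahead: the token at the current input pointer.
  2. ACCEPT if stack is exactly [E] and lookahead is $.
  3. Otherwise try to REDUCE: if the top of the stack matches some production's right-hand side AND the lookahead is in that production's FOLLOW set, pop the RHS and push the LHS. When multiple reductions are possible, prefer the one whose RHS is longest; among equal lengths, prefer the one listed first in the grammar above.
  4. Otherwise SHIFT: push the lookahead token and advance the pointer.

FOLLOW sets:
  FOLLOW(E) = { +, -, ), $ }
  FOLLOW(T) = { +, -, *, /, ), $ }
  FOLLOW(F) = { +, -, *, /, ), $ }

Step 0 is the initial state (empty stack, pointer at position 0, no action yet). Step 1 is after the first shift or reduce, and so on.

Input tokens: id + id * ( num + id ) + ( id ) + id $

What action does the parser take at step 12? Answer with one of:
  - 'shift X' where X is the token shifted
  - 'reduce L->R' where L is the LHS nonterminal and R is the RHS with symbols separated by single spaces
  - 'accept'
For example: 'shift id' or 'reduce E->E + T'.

Step 1: shift id. Stack=[id] ptr=1 lookahead=+ remaining=[+ id * ( num + id ) + ( id ) + id $]
Step 2: reduce F->id. Stack=[F] ptr=1 lookahead=+ remaining=[+ id * ( num + id ) + ( id ) + id $]
Step 3: reduce T->F. Stack=[T] ptr=1 lookahead=+ remaining=[+ id * ( num + id ) + ( id ) + id $]
Step 4: reduce E->T. Stack=[E] ptr=1 lookahead=+ remaining=[+ id * ( num + id ) + ( id ) + id $]
Step 5: shift +. Stack=[E +] ptr=2 lookahead=id remaining=[id * ( num + id ) + ( id ) + id $]
Step 6: shift id. Stack=[E + id] ptr=3 lookahead=* remaining=[* ( num + id ) + ( id ) + id $]
Step 7: reduce F->id. Stack=[E + F] ptr=3 lookahead=* remaining=[* ( num + id ) + ( id ) + id $]
Step 8: reduce T->F. Stack=[E + T] ptr=3 lookahead=* remaining=[* ( num + id ) + ( id ) + id $]
Step 9: shift *. Stack=[E + T *] ptr=4 lookahead=( remaining=[( num + id ) + ( id ) + id $]
Step 10: shift (. Stack=[E + T * (] ptr=5 lookahead=num remaining=[num + id ) + ( id ) + id $]
Step 11: shift num. Stack=[E + T * ( num] ptr=6 lookahead=+ remaining=[+ id ) + ( id ) + id $]
Step 12: reduce F->num. Stack=[E + T * ( F] ptr=6 lookahead=+ remaining=[+ id ) + ( id ) + id $]

Answer: reduce F->num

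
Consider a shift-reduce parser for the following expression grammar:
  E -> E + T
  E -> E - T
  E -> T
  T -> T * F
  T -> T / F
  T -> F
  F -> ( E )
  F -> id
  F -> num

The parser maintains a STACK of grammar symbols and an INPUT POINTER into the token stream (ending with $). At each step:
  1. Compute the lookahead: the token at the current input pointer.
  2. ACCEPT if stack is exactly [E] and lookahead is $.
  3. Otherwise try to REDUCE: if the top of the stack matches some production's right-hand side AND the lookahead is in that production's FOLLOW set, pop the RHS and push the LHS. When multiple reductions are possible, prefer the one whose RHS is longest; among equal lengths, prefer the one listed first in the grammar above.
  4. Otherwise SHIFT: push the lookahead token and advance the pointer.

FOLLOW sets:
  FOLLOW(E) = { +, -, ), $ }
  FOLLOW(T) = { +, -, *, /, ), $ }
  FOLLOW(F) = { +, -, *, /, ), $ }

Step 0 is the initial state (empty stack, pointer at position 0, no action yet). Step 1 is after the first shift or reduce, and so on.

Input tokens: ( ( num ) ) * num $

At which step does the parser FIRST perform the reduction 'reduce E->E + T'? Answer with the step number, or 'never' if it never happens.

Answer: never

Derivation:
Step 1: shift (. Stack=[(] ptr=1 lookahead=( remaining=[( num ) ) * num $]
Step 2: shift (. Stack=[( (] ptr=2 lookahead=num remaining=[num ) ) * num $]
Step 3: shift num. Stack=[( ( num] ptr=3 lookahead=) remaining=[) ) * num $]
Step 4: reduce F->num. Stack=[( ( F] ptr=3 lookahead=) remaining=[) ) * num $]
Step 5: reduce T->F. Stack=[( ( T] ptr=3 lookahead=) remaining=[) ) * num $]
Step 6: reduce E->T. Stack=[( ( E] ptr=3 lookahead=) remaining=[) ) * num $]
Step 7: shift ). Stack=[( ( E )] ptr=4 lookahead=) remaining=[) * num $]
Step 8: reduce F->( E ). Stack=[( F] ptr=4 lookahead=) remaining=[) * num $]
Step 9: reduce T->F. Stack=[( T] ptr=4 lookahead=) remaining=[) * num $]
Step 10: reduce E->T. Stack=[( E] ptr=4 lookahead=) remaining=[) * num $]
Step 11: shift ). Stack=[( E )] ptr=5 lookahead=* remaining=[* num $]
Step 12: reduce F->( E ). Stack=[F] ptr=5 lookahead=* remaining=[* num $]
Step 13: reduce T->F. Stack=[T] ptr=5 lookahead=* remaining=[* num $]
Step 14: shift *. Stack=[T *] ptr=6 lookahead=num remaining=[num $]
Step 15: shift num. Stack=[T * num] ptr=7 lookahead=$ remaining=[$]
Step 16: reduce F->num. Stack=[T * F] ptr=7 lookahead=$ remaining=[$]
Step 17: reduce T->T * F. Stack=[T] ptr=7 lookahead=$ remaining=[$]
Step 18: reduce E->T. Stack=[E] ptr=7 lookahead=$ remaining=[$]
Step 19: accept. Stack=[E] ptr=7 lookahead=$ remaining=[$]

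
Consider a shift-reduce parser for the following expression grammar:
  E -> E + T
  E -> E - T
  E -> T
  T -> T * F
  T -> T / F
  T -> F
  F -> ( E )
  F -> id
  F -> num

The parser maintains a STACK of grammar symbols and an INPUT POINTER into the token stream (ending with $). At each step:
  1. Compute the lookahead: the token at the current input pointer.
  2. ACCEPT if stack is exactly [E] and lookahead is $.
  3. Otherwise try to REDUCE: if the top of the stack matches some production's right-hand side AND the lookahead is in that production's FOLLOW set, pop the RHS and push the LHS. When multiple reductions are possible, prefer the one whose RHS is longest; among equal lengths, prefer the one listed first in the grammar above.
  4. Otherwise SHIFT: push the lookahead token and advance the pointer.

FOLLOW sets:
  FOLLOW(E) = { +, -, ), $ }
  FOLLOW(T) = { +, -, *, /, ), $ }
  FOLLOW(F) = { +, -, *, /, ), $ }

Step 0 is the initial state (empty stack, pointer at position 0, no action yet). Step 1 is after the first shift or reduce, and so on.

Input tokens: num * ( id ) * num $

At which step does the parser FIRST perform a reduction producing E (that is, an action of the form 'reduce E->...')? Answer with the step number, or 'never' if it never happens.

Answer: 9

Derivation:
Step 1: shift num. Stack=[num] ptr=1 lookahead=* remaining=[* ( id ) * num $]
Step 2: reduce F->num. Stack=[F] ptr=1 lookahead=* remaining=[* ( id ) * num $]
Step 3: reduce T->F. Stack=[T] ptr=1 lookahead=* remaining=[* ( id ) * num $]
Step 4: shift *. Stack=[T *] ptr=2 lookahead=( remaining=[( id ) * num $]
Step 5: shift (. Stack=[T * (] ptr=3 lookahead=id remaining=[id ) * num $]
Step 6: shift id. Stack=[T * ( id] ptr=4 lookahead=) remaining=[) * num $]
Step 7: reduce F->id. Stack=[T * ( F] ptr=4 lookahead=) remaining=[) * num $]
Step 8: reduce T->F. Stack=[T * ( T] ptr=4 lookahead=) remaining=[) * num $]
Step 9: reduce E->T. Stack=[T * ( E] ptr=4 lookahead=) remaining=[) * num $]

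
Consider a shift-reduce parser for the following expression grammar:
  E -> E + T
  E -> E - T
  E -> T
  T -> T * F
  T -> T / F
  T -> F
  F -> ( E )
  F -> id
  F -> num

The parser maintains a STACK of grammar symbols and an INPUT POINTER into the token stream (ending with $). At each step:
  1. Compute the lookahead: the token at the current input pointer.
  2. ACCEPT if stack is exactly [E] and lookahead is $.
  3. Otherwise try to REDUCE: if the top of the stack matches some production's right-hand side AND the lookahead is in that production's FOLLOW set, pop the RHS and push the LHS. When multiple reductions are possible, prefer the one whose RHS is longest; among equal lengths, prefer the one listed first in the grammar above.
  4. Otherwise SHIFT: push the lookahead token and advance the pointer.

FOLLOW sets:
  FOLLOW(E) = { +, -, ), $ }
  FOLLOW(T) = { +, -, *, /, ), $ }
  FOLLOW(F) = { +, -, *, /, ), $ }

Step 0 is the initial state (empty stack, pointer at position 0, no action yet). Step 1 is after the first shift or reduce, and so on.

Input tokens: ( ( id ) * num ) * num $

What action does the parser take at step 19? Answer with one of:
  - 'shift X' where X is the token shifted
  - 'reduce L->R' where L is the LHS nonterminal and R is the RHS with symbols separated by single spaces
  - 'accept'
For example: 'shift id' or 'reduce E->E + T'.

Step 1: shift (. Stack=[(] ptr=1 lookahead=( remaining=[( id ) * num ) * num $]
Step 2: shift (. Stack=[( (] ptr=2 lookahead=id remaining=[id ) * num ) * num $]
Step 3: shift id. Stack=[( ( id] ptr=3 lookahead=) remaining=[) * num ) * num $]
Step 4: reduce F->id. Stack=[( ( F] ptr=3 lookahead=) remaining=[) * num ) * num $]
Step 5: reduce T->F. Stack=[( ( T] ptr=3 lookahead=) remaining=[) * num ) * num $]
Step 6: reduce E->T. Stack=[( ( E] ptr=3 lookahead=) remaining=[) * num ) * num $]
Step 7: shift ). Stack=[( ( E )] ptr=4 lookahead=* remaining=[* num ) * num $]
Step 8: reduce F->( E ). Stack=[( F] ptr=4 lookahead=* remaining=[* num ) * num $]
Step 9: reduce T->F. Stack=[( T] ptr=4 lookahead=* remaining=[* num ) * num $]
Step 10: shift *. Stack=[( T *] ptr=5 lookahead=num remaining=[num ) * num $]
Step 11: shift num. Stack=[( T * num] ptr=6 lookahead=) remaining=[) * num $]
Step 12: reduce F->num. Stack=[( T * F] ptr=6 lookahead=) remaining=[) * num $]
Step 13: reduce T->T * F. Stack=[( T] ptr=6 lookahead=) remaining=[) * num $]
Step 14: reduce E->T. Stack=[( E] ptr=6 lookahead=) remaining=[) * num $]
Step 15: shift ). Stack=[( E )] ptr=7 lookahead=* remaining=[* num $]
Step 16: reduce F->( E ). Stack=[F] ptr=7 lookahead=* remaining=[* num $]
Step 17: reduce T->F. Stack=[T] ptr=7 lookahead=* remaining=[* num $]
Step 18: shift *. Stack=[T *] ptr=8 lookahead=num remaining=[num $]
Step 19: shift num. Stack=[T * num] ptr=9 lookahead=$ remaining=[$]

Answer: shift num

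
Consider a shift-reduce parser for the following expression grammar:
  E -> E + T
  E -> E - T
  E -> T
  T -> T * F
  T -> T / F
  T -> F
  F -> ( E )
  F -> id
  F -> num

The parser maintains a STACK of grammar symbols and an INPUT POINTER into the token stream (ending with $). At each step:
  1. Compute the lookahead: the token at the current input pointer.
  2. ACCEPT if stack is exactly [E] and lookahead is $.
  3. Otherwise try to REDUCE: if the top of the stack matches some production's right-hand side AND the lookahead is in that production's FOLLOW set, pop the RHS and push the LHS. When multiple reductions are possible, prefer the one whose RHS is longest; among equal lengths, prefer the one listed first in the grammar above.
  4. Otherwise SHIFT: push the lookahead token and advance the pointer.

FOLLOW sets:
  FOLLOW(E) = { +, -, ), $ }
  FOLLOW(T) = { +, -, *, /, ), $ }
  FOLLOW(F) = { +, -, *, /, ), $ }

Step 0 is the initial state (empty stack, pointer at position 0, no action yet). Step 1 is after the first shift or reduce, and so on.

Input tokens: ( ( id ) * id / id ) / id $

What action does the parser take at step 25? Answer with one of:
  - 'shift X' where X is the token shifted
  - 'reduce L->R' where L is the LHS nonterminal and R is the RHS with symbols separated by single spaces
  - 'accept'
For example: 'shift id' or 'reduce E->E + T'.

Step 1: shift (. Stack=[(] ptr=1 lookahead=( remaining=[( id ) * id / id ) / id $]
Step 2: shift (. Stack=[( (] ptr=2 lookahead=id remaining=[id ) * id / id ) / id $]
Step 3: shift id. Stack=[( ( id] ptr=3 lookahead=) remaining=[) * id / id ) / id $]
Step 4: reduce F->id. Stack=[( ( F] ptr=3 lookahead=) remaining=[) * id / id ) / id $]
Step 5: reduce T->F. Stack=[( ( T] ptr=3 lookahead=) remaining=[) * id / id ) / id $]
Step 6: reduce E->T. Stack=[( ( E] ptr=3 lookahead=) remaining=[) * id / id ) / id $]
Step 7: shift ). Stack=[( ( E )] ptr=4 lookahead=* remaining=[* id / id ) / id $]
Step 8: reduce F->( E ). Stack=[( F] ptr=4 lookahead=* remaining=[* id / id ) / id $]
Step 9: reduce T->F. Stack=[( T] ptr=4 lookahead=* remaining=[* id / id ) / id $]
Step 10: shift *. Stack=[( T *] ptr=5 lookahead=id remaining=[id / id ) / id $]
Step 11: shift id. Stack=[( T * id] ptr=6 lookahead=/ remaining=[/ id ) / id $]
Step 12: reduce F->id. Stack=[( T * F] ptr=6 lookahead=/ remaining=[/ id ) / id $]
Step 13: reduce T->T * F. Stack=[( T] ptr=6 lookahead=/ remaining=[/ id ) / id $]
Step 14: shift /. Stack=[( T /] ptr=7 lookahead=id remaining=[id ) / id $]
Step 15: shift id. Stack=[( T / id] ptr=8 lookahead=) remaining=[) / id $]
Step 16: reduce F->id. Stack=[( T / F] ptr=8 lookahead=) remaining=[) / id $]
Step 17: reduce T->T / F. Stack=[( T] ptr=8 lookahead=) remaining=[) / id $]
Step 18: reduce E->T. Stack=[( E] ptr=8 lookahead=) remaining=[) / id $]
Step 19: shift ). Stack=[( E )] ptr=9 lookahead=/ remaining=[/ id $]
Step 20: reduce F->( E ). Stack=[F] ptr=9 lookahead=/ remaining=[/ id $]
Step 21: reduce T->F. Stack=[T] ptr=9 lookahead=/ remaining=[/ id $]
Step 22: shift /. Stack=[T /] ptr=10 lookahead=id remaining=[id $]
Step 23: shift id. Stack=[T / id] ptr=11 lookahead=$ remaining=[$]
Step 24: reduce F->id. Stack=[T / F] ptr=11 lookahead=$ remaining=[$]
Step 25: reduce T->T / F. Stack=[T] ptr=11 lookahead=$ remaining=[$]

Answer: reduce T->T / F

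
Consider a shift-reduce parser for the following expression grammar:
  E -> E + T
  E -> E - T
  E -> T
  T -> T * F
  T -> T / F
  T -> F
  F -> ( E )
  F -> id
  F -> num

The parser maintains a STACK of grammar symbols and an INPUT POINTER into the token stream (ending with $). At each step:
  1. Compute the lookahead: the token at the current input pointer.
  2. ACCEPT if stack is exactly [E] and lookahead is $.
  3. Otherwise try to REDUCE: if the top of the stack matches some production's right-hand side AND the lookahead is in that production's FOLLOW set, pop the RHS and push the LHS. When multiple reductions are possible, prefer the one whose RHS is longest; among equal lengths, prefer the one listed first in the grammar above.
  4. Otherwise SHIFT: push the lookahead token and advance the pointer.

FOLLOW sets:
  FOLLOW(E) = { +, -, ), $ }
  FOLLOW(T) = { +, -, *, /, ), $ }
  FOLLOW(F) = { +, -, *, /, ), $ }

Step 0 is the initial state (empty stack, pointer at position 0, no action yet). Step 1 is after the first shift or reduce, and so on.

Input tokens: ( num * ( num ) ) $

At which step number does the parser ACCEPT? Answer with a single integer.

Answer: 19

Derivation:
Step 1: shift (. Stack=[(] ptr=1 lookahead=num remaining=[num * ( num ) ) $]
Step 2: shift num. Stack=[( num] ptr=2 lookahead=* remaining=[* ( num ) ) $]
Step 3: reduce F->num. Stack=[( F] ptr=2 lookahead=* remaining=[* ( num ) ) $]
Step 4: reduce T->F. Stack=[( T] ptr=2 lookahead=* remaining=[* ( num ) ) $]
Step 5: shift *. Stack=[( T *] ptr=3 lookahead=( remaining=[( num ) ) $]
Step 6: shift (. Stack=[( T * (] ptr=4 lookahead=num remaining=[num ) ) $]
Step 7: shift num. Stack=[( T * ( num] ptr=5 lookahead=) remaining=[) ) $]
Step 8: reduce F->num. Stack=[( T * ( F] ptr=5 lookahead=) remaining=[) ) $]
Step 9: reduce T->F. Stack=[( T * ( T] ptr=5 lookahead=) remaining=[) ) $]
Step 10: reduce E->T. Stack=[( T * ( E] ptr=5 lookahead=) remaining=[) ) $]
Step 11: shift ). Stack=[( T * ( E )] ptr=6 lookahead=) remaining=[) $]
Step 12: reduce F->( E ). Stack=[( T * F] ptr=6 lookahead=) remaining=[) $]
Step 13: reduce T->T * F. Stack=[( T] ptr=6 lookahead=) remaining=[) $]
Step 14: reduce E->T. Stack=[( E] ptr=6 lookahead=) remaining=[) $]
Step 15: shift ). Stack=[( E )] ptr=7 lookahead=$ remaining=[$]
Step 16: reduce F->( E ). Stack=[F] ptr=7 lookahead=$ remaining=[$]
Step 17: reduce T->F. Stack=[T] ptr=7 lookahead=$ remaining=[$]
Step 18: reduce E->T. Stack=[E] ptr=7 lookahead=$ remaining=[$]
Step 19: accept. Stack=[E] ptr=7 lookahead=$ remaining=[$]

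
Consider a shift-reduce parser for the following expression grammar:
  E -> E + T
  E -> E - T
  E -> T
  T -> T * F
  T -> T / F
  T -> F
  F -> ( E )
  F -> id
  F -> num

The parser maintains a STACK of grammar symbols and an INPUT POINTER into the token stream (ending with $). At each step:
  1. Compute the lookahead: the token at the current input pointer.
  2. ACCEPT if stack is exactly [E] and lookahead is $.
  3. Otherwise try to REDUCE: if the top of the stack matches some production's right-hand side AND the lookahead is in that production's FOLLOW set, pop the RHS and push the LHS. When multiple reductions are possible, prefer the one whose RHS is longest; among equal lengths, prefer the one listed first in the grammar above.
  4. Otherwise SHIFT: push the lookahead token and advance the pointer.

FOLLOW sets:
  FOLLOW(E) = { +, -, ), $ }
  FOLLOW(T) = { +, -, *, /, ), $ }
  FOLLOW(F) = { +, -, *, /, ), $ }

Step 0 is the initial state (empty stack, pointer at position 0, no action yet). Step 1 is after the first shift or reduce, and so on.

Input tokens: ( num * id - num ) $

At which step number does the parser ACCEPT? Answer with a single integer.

Answer: 19

Derivation:
Step 1: shift (. Stack=[(] ptr=1 lookahead=num remaining=[num * id - num ) $]
Step 2: shift num. Stack=[( num] ptr=2 lookahead=* remaining=[* id - num ) $]
Step 3: reduce F->num. Stack=[( F] ptr=2 lookahead=* remaining=[* id - num ) $]
Step 4: reduce T->F. Stack=[( T] ptr=2 lookahead=* remaining=[* id - num ) $]
Step 5: shift *. Stack=[( T *] ptr=3 lookahead=id remaining=[id - num ) $]
Step 6: shift id. Stack=[( T * id] ptr=4 lookahead=- remaining=[- num ) $]
Step 7: reduce F->id. Stack=[( T * F] ptr=4 lookahead=- remaining=[- num ) $]
Step 8: reduce T->T * F. Stack=[( T] ptr=4 lookahead=- remaining=[- num ) $]
Step 9: reduce E->T. Stack=[( E] ptr=4 lookahead=- remaining=[- num ) $]
Step 10: shift -. Stack=[( E -] ptr=5 lookahead=num remaining=[num ) $]
Step 11: shift num. Stack=[( E - num] ptr=6 lookahead=) remaining=[) $]
Step 12: reduce F->num. Stack=[( E - F] ptr=6 lookahead=) remaining=[) $]
Step 13: reduce T->F. Stack=[( E - T] ptr=6 lookahead=) remaining=[) $]
Step 14: reduce E->E - T. Stack=[( E] ptr=6 lookahead=) remaining=[) $]
Step 15: shift ). Stack=[( E )] ptr=7 lookahead=$ remaining=[$]
Step 16: reduce F->( E ). Stack=[F] ptr=7 lookahead=$ remaining=[$]
Step 17: reduce T->F. Stack=[T] ptr=7 lookahead=$ remaining=[$]
Step 18: reduce E->T. Stack=[E] ptr=7 lookahead=$ remaining=[$]
Step 19: accept. Stack=[E] ptr=7 lookahead=$ remaining=[$]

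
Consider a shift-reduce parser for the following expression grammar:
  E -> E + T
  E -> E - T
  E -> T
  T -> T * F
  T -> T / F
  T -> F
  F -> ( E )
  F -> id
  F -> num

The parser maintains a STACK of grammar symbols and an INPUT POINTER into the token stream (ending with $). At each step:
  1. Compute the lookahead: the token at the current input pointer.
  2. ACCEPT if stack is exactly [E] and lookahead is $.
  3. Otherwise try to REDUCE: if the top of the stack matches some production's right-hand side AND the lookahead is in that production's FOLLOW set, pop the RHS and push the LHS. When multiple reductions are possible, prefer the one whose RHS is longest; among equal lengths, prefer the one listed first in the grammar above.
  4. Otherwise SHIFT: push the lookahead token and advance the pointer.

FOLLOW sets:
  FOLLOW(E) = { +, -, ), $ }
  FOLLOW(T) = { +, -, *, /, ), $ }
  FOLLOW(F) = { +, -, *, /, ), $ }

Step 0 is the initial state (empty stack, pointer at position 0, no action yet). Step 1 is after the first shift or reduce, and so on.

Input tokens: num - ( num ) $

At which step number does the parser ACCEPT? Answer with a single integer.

Step 1: shift num. Stack=[num] ptr=1 lookahead=- remaining=[- ( num ) $]
Step 2: reduce F->num. Stack=[F] ptr=1 lookahead=- remaining=[- ( num ) $]
Step 3: reduce T->F. Stack=[T] ptr=1 lookahead=- remaining=[- ( num ) $]
Step 4: reduce E->T. Stack=[E] ptr=1 lookahead=- remaining=[- ( num ) $]
Step 5: shift -. Stack=[E -] ptr=2 lookahead=( remaining=[( num ) $]
Step 6: shift (. Stack=[E - (] ptr=3 lookahead=num remaining=[num ) $]
Step 7: shift num. Stack=[E - ( num] ptr=4 lookahead=) remaining=[) $]
Step 8: reduce F->num. Stack=[E - ( F] ptr=4 lookahead=) remaining=[) $]
Step 9: reduce T->F. Stack=[E - ( T] ptr=4 lookahead=) remaining=[) $]
Step 10: reduce E->T. Stack=[E - ( E] ptr=4 lookahead=) remaining=[) $]
Step 11: shift ). Stack=[E - ( E )] ptr=5 lookahead=$ remaining=[$]
Step 12: reduce F->( E ). Stack=[E - F] ptr=5 lookahead=$ remaining=[$]
Step 13: reduce T->F. Stack=[E - T] ptr=5 lookahead=$ remaining=[$]
Step 14: reduce E->E - T. Stack=[E] ptr=5 lookahead=$ remaining=[$]
Step 15: accept. Stack=[E] ptr=5 lookahead=$ remaining=[$]

Answer: 15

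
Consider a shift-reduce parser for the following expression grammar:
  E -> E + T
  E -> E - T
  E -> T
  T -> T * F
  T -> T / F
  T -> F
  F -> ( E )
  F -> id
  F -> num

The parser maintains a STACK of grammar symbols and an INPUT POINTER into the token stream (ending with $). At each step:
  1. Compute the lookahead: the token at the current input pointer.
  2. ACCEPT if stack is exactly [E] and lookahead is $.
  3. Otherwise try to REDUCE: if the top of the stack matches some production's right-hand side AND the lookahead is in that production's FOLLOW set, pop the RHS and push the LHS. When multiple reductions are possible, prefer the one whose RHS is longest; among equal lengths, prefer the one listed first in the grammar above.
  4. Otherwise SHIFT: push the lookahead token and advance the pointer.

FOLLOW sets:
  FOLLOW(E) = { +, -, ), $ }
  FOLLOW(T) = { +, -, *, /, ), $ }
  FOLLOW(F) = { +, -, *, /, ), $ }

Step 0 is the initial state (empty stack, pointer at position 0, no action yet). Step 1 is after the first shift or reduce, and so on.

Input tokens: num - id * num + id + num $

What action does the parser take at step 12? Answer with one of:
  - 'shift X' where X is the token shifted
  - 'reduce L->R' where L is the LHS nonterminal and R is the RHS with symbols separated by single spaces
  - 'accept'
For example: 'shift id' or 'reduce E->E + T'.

Answer: reduce T->T * F

Derivation:
Step 1: shift num. Stack=[num] ptr=1 lookahead=- remaining=[- id * num + id + num $]
Step 2: reduce F->num. Stack=[F] ptr=1 lookahead=- remaining=[- id * num + id + num $]
Step 3: reduce T->F. Stack=[T] ptr=1 lookahead=- remaining=[- id * num + id + num $]
Step 4: reduce E->T. Stack=[E] ptr=1 lookahead=- remaining=[- id * num + id + num $]
Step 5: shift -. Stack=[E -] ptr=2 lookahead=id remaining=[id * num + id + num $]
Step 6: shift id. Stack=[E - id] ptr=3 lookahead=* remaining=[* num + id + num $]
Step 7: reduce F->id. Stack=[E - F] ptr=3 lookahead=* remaining=[* num + id + num $]
Step 8: reduce T->F. Stack=[E - T] ptr=3 lookahead=* remaining=[* num + id + num $]
Step 9: shift *. Stack=[E - T *] ptr=4 lookahead=num remaining=[num + id + num $]
Step 10: shift num. Stack=[E - T * num] ptr=5 lookahead=+ remaining=[+ id + num $]
Step 11: reduce F->num. Stack=[E - T * F] ptr=5 lookahead=+ remaining=[+ id + num $]
Step 12: reduce T->T * F. Stack=[E - T] ptr=5 lookahead=+ remaining=[+ id + num $]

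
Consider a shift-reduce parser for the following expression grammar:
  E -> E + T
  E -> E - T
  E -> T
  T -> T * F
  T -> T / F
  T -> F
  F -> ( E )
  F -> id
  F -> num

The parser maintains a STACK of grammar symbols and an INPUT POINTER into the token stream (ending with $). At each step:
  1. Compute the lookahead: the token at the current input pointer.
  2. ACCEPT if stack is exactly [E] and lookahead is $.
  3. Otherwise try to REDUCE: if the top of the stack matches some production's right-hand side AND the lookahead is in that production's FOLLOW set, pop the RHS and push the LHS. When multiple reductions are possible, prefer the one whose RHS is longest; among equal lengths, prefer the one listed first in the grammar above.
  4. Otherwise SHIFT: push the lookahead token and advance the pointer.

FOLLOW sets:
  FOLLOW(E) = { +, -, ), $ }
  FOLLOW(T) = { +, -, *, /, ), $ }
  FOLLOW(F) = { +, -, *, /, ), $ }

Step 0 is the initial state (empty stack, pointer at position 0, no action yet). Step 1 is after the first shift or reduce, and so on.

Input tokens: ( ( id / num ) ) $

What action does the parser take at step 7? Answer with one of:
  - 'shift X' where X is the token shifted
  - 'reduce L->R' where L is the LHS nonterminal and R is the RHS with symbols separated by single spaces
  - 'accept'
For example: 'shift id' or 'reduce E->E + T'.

Step 1: shift (. Stack=[(] ptr=1 lookahead=( remaining=[( id / num ) ) $]
Step 2: shift (. Stack=[( (] ptr=2 lookahead=id remaining=[id / num ) ) $]
Step 3: shift id. Stack=[( ( id] ptr=3 lookahead=/ remaining=[/ num ) ) $]
Step 4: reduce F->id. Stack=[( ( F] ptr=3 lookahead=/ remaining=[/ num ) ) $]
Step 5: reduce T->F. Stack=[( ( T] ptr=3 lookahead=/ remaining=[/ num ) ) $]
Step 6: shift /. Stack=[( ( T /] ptr=4 lookahead=num remaining=[num ) ) $]
Step 7: shift num. Stack=[( ( T / num] ptr=5 lookahead=) remaining=[) ) $]

Answer: shift num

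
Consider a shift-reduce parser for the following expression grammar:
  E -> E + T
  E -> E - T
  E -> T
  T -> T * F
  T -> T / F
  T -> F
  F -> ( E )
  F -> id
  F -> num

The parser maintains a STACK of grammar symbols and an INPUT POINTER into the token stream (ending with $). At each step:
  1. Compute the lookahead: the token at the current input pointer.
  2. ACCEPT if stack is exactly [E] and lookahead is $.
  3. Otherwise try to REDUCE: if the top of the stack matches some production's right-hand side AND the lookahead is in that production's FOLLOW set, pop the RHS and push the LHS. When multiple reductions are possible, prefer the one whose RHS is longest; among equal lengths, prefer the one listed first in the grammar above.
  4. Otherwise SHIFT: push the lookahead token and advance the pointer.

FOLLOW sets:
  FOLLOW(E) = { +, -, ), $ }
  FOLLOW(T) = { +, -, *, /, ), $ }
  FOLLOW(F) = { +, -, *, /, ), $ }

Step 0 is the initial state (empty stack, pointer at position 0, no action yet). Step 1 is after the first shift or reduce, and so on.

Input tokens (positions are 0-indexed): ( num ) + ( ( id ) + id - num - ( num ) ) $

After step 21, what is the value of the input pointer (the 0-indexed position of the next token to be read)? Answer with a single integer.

Step 1: shift (. Stack=[(] ptr=1 lookahead=num remaining=[num ) + ( ( id ) + id - num - ( num ) ) $]
Step 2: shift num. Stack=[( num] ptr=2 lookahead=) remaining=[) + ( ( id ) + id - num - ( num ) ) $]
Step 3: reduce F->num. Stack=[( F] ptr=2 lookahead=) remaining=[) + ( ( id ) + id - num - ( num ) ) $]
Step 4: reduce T->F. Stack=[( T] ptr=2 lookahead=) remaining=[) + ( ( id ) + id - num - ( num ) ) $]
Step 5: reduce E->T. Stack=[( E] ptr=2 lookahead=) remaining=[) + ( ( id ) + id - num - ( num ) ) $]
Step 6: shift ). Stack=[( E )] ptr=3 lookahead=+ remaining=[+ ( ( id ) + id - num - ( num ) ) $]
Step 7: reduce F->( E ). Stack=[F] ptr=3 lookahead=+ remaining=[+ ( ( id ) + id - num - ( num ) ) $]
Step 8: reduce T->F. Stack=[T] ptr=3 lookahead=+ remaining=[+ ( ( id ) + id - num - ( num ) ) $]
Step 9: reduce E->T. Stack=[E] ptr=3 lookahead=+ remaining=[+ ( ( id ) + id - num - ( num ) ) $]
Step 10: shift +. Stack=[E +] ptr=4 lookahead=( remaining=[( ( id ) + id - num - ( num ) ) $]
Step 11: shift (. Stack=[E + (] ptr=5 lookahead=( remaining=[( id ) + id - num - ( num ) ) $]
Step 12: shift (. Stack=[E + ( (] ptr=6 lookahead=id remaining=[id ) + id - num - ( num ) ) $]
Step 13: shift id. Stack=[E + ( ( id] ptr=7 lookahead=) remaining=[) + id - num - ( num ) ) $]
Step 14: reduce F->id. Stack=[E + ( ( F] ptr=7 lookahead=) remaining=[) + id - num - ( num ) ) $]
Step 15: reduce T->F. Stack=[E + ( ( T] ptr=7 lookahead=) remaining=[) + id - num - ( num ) ) $]
Step 16: reduce E->T. Stack=[E + ( ( E] ptr=7 lookahead=) remaining=[) + id - num - ( num ) ) $]
Step 17: shift ). Stack=[E + ( ( E )] ptr=8 lookahead=+ remaining=[+ id - num - ( num ) ) $]
Step 18: reduce F->( E ). Stack=[E + ( F] ptr=8 lookahead=+ remaining=[+ id - num - ( num ) ) $]
Step 19: reduce T->F. Stack=[E + ( T] ptr=8 lookahead=+ remaining=[+ id - num - ( num ) ) $]
Step 20: reduce E->T. Stack=[E + ( E] ptr=8 lookahead=+ remaining=[+ id - num - ( num ) ) $]
Step 21: shift +. Stack=[E + ( E +] ptr=9 lookahead=id remaining=[id - num - ( num ) ) $]

Answer: 9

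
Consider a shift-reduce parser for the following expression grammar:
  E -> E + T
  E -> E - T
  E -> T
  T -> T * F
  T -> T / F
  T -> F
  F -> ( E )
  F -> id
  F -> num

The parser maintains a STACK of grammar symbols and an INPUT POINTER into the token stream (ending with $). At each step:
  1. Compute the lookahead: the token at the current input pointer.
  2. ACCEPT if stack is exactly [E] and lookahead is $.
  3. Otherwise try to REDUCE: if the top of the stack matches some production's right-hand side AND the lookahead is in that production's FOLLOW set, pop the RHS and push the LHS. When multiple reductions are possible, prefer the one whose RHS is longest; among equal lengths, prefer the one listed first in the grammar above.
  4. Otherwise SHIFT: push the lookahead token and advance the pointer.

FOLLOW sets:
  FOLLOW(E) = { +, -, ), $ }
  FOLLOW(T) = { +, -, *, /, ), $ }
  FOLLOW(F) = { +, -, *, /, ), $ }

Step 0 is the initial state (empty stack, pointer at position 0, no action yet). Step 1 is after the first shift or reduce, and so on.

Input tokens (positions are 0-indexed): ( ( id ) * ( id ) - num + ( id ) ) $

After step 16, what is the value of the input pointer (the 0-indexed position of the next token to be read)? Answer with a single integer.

Step 1: shift (. Stack=[(] ptr=1 lookahead=( remaining=[( id ) * ( id ) - num + ( id ) ) $]
Step 2: shift (. Stack=[( (] ptr=2 lookahead=id remaining=[id ) * ( id ) - num + ( id ) ) $]
Step 3: shift id. Stack=[( ( id] ptr=3 lookahead=) remaining=[) * ( id ) - num + ( id ) ) $]
Step 4: reduce F->id. Stack=[( ( F] ptr=3 lookahead=) remaining=[) * ( id ) - num + ( id ) ) $]
Step 5: reduce T->F. Stack=[( ( T] ptr=3 lookahead=) remaining=[) * ( id ) - num + ( id ) ) $]
Step 6: reduce E->T. Stack=[( ( E] ptr=3 lookahead=) remaining=[) * ( id ) - num + ( id ) ) $]
Step 7: shift ). Stack=[( ( E )] ptr=4 lookahead=* remaining=[* ( id ) - num + ( id ) ) $]
Step 8: reduce F->( E ). Stack=[( F] ptr=4 lookahead=* remaining=[* ( id ) - num + ( id ) ) $]
Step 9: reduce T->F. Stack=[( T] ptr=4 lookahead=* remaining=[* ( id ) - num + ( id ) ) $]
Step 10: shift *. Stack=[( T *] ptr=5 lookahead=( remaining=[( id ) - num + ( id ) ) $]
Step 11: shift (. Stack=[( T * (] ptr=6 lookahead=id remaining=[id ) - num + ( id ) ) $]
Step 12: shift id. Stack=[( T * ( id] ptr=7 lookahead=) remaining=[) - num + ( id ) ) $]
Step 13: reduce F->id. Stack=[( T * ( F] ptr=7 lookahead=) remaining=[) - num + ( id ) ) $]
Step 14: reduce T->F. Stack=[( T * ( T] ptr=7 lookahead=) remaining=[) - num + ( id ) ) $]
Step 15: reduce E->T. Stack=[( T * ( E] ptr=7 lookahead=) remaining=[) - num + ( id ) ) $]
Step 16: shift ). Stack=[( T * ( E )] ptr=8 lookahead=- remaining=[- num + ( id ) ) $]

Answer: 8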